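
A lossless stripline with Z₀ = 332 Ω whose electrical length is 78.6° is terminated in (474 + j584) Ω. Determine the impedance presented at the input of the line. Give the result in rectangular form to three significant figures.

Z_in ≈ 111 − j187 Ω

tan(βl) = tan(78.6°) = 4.96
Z_in = Z_0·(Z_L + jZ_0·tanβl)/(Z_0 + jZ_L·tanβl)
     = 332·(474 + j2230)/(-2560 + j2350)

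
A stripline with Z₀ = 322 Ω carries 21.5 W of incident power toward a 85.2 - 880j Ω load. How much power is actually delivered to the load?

P_delivered ≈ 2.51 W

|Γ| = |(-236.8 − j880)/(407.2 − j880)| = 0.94
|Γ|² = 0.883
P_refl = |Γ|²·P_inc = 19 W, P_del = (1 − |Γ|²)·P_inc = 2.51 W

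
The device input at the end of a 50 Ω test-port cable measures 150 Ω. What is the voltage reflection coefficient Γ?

Γ = 0.5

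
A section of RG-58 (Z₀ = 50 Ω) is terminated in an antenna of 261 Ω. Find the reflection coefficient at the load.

Γ = 0.678

Γ = (Z_L − Z_0)/(Z_L + Z_0) = (261 − 50)/(261 + 50) = 211/311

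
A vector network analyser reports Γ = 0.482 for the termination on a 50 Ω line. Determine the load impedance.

Z_L = Z_0·(1 + Γ)/(1 − Γ) = 50·(1.48)/(0.518)

Z_L ≈ 143 Ω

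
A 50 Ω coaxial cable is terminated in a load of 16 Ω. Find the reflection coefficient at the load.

Γ = -0.515

Γ = (Z_L − Z_0)/(Z_L + Z_0) = (16 − 50)/(16 + 50) = -34/66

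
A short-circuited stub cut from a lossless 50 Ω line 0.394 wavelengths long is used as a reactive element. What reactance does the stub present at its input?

X_in ≈ -39.3 Ω (capacitive)

βl = 2π × 0.394 = 142°
tan(βl) = -0.786
For a short-circuited stub, Z_in = jZ_0·tan(βl)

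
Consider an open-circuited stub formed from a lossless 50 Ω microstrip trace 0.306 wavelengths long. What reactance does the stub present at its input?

X_in ≈ 18.4 Ω (inductive)

βl = 2π × 0.306 = 110°
tan(βl) = -2.72
For an open-circuited stub, Z_in = −jZ_0·cot(βl) = −jZ_0/tan(βl)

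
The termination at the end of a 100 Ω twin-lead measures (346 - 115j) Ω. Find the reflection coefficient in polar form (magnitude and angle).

Γ ≈ 0.59 ∠ -10.6°

Γ = (Z_L − Z_0)/(Z_L + Z_0) = (246 − j115)/(446 − j115)
|Γ| = 272/461 = 0.59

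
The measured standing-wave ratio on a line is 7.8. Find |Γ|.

|Γ| ≈ 0.773

|Γ| = (S − 1)/(S + 1) = (7.8 − 1)/(7.8 + 1) = 6.8/8.8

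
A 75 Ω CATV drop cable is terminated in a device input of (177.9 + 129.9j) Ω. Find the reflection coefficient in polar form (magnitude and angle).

Γ = (Z_L − Z_0)/(Z_L + Z_0) = (102.9 + j129.9)/(252.9 + j129.9)
|Γ| = 166/284 = 0.583

Γ ≈ 0.583 ∠ 24.4°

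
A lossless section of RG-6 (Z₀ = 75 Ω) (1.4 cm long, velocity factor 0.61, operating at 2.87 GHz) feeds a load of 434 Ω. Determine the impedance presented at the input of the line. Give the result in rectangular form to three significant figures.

λ = v/f = 0.61·c / 2.87 GHz = 0.0638 m
βl = 2π·l/λ = 2π × 0.22 = 79°
tan(βl) = tan(79°) = 5.17
Z_in = Z_0·(Z_L + jZ_0·tanβl)/(Z_0 + jZ_L·tanβl)
     = 75·(434 + j387)/(75 + j2240)

Z_in ≈ 13.4 − j14.1 Ω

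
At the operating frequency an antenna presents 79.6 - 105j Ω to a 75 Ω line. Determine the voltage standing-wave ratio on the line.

VSWR ≈ 3.57

Γ = (Z_L − Z_0)/(Z_L + Z_0) = (4.6 − j105)/(154.6 − j105)
|Γ| = 105/187 = 0.562
VSWR = (1 + |Γ|)/(1 − |Γ|) = 1.56/0.438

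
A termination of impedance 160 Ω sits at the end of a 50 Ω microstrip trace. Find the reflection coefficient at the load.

Γ = 0.524

Γ = (Z_L − Z_0)/(Z_L + Z_0) = (160 − 50)/(160 + 50) = 110/210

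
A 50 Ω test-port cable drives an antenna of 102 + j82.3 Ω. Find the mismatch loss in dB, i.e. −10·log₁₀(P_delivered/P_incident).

Γ = (52 + j82.3)/(152 + j82.3), |Γ| = 0.563
|Γ|² = 0.317, so P_del/P_inc = 1 − |Γ|² = 0.683
ML = −10·log₁₀(1 − |Γ|²)

mismatch loss ≈ 1.66 dB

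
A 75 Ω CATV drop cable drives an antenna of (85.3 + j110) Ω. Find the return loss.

RL ≈ 4.91 dB

Γ = (10.3 + j110)/(160.3 + j110), |Γ| = 0.568
RL = −20·log₁₀|Γ| = −20·log₁₀(0.568)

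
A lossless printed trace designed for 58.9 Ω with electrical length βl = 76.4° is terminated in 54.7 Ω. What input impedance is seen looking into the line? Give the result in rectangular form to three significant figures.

Z_in ≈ 62.9 + j2.13 Ω

tan(βl) = tan(76.4°) = 4.13
Z_in = Z_0·(Z_L + jZ_0·tanβl)/(Z_0 + jZ_L·tanβl)
     = 58.9·(54.7 + j243)/(58.9 + j226)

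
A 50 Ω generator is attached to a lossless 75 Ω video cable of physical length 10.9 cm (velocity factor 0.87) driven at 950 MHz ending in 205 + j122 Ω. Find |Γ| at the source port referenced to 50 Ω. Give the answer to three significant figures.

λ = v/f = 0.87·c / 950 MHz = 0.275 m
βl = 2π·l/λ = 2π × 0.397 = 143°
tan(βl) = -0.758
Z_in = Z_0·(Z_L + jZ_0·tanβl)/(Z_0 + jZ_L·tanβl) = 34.8 + j61.4 Ω
Γ_s = (Z_in − Z_s)/(Z_in + Z_s) = (-15.2 + j61.4)/(84.8 + j61.4), |Γ_s| = 0.605

|Γ| ≈ 0.605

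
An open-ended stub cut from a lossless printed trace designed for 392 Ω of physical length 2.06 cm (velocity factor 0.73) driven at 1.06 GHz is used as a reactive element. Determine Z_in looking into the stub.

Z_in ≈ −j542 Ω

λ = v/f = 0.73·c / 1.06 GHz = 0.207 m
βl = 2π·l/λ = 2π × 0.0997 = 35.9°
tan(βl) = 0.724
For an open-ended stub, Z_in = −jZ_0·cot(βl) = −jZ_0/tan(βl)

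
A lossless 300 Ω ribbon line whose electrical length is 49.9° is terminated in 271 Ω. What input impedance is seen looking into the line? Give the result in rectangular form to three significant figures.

tan(βl) = tan(49.9°) = 1.19
Z_in = Z_0·(Z_L + jZ_0·tanβl)/(Z_0 + jZ_L·tanβl)
     = 300·(271 + j356)/(300 + j322)

Z_in ≈ 304 + j30.5 Ω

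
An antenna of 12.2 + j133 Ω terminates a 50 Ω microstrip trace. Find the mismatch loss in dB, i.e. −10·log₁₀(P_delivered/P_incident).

mismatch loss ≈ 9.46 dB

Γ = (-37.8 + j133)/(62.2 + j133), |Γ| = 0.942
|Γ|² = 0.887, so P_del/P_inc = 1 − |Γ|² = 0.113
ML = −10·log₁₀(1 − |Γ|²)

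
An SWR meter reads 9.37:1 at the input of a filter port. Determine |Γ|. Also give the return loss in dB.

|Γ| ≈ 0.807; return loss ≈ 1.86 dB

|Γ| = (S − 1)/(S + 1) = (9.37 − 1)/(9.37 + 1) = 8.37/10.4
RL = −20·log₁₀|Γ| = −20·log₁₀(0.807)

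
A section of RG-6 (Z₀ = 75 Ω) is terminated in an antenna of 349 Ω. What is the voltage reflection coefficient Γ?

Γ = 0.646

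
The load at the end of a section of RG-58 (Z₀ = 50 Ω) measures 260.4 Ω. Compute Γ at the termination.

Γ = 0.678

Γ = (Z_L − Z_0)/(Z_L + Z_0) = (260.4 − 50)/(260.4 + 50) = 210.4/310.4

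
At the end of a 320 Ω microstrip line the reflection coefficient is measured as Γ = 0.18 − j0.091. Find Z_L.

Z_L ≈ 451 − j85.6 Ω

Z_L = Z_0·(1 + Γ)/(1 − Γ) = 320·(1.18 − j0.091)/(0.82 + j0.091)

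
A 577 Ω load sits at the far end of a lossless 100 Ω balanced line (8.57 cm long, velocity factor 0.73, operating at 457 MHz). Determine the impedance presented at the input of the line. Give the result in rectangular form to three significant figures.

λ = v/f = 0.73·c / 457 MHz = 0.479 m
βl = 2π·l/λ = 2π × 0.179 = 64.4°
tan(βl) = tan(64.4°) = 2.09
Z_in = Z_0·(Z_L + jZ_0·tanβl)/(Z_0 + jZ_L·tanβl)
     = 100·(577 + j209)/(100 + j1200)

Z_in ≈ 21.2 − j46.2 Ω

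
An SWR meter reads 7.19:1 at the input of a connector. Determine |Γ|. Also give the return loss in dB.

|Γ| = (S − 1)/(S + 1) = (7.19 − 1)/(7.19 + 1) = 6.19/8.19
RL = −20·log₁₀|Γ| = −20·log₁₀(0.756)

|Γ| ≈ 0.756; return loss ≈ 2.43 dB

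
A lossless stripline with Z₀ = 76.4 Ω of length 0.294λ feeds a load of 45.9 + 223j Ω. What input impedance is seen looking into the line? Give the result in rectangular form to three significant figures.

Z_in ≈ 4.67 − j3.22 Ω

βl = 2π × 0.294 = 106°
tan(βl) = tan(106°) = -3.52
Z_in = Z_0·(Z_L + jZ_0·tanβl)/(Z_0 + jZ_L·tanβl)
     = 76.4·(45.9 − j46.3)/(862 − j162)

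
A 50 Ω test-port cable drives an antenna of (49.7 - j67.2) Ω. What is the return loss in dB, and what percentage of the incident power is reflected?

Γ = (-0.3 − j67.2)/(99.7 − j67.2), |Γ| = 0.559
RL = −20·log₁₀(0.559) = 5.05 dB
P_refl/P_inc = |Γ|² = 0.312

RL ≈ 5.05 dB; 31.2% of incident power reflected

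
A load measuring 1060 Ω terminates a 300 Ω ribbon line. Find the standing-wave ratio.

VSWR ≈ 3.53

Γ = (1060 − 300)/(1060 + 300) = 0.559
VSWR = (1 + 0.559)/(1 − 0.559)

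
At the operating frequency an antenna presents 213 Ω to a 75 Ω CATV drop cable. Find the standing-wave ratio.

VSWR ≈ 2.84

For a purely resistive load, VSWR = R_L/Z_0 or Z_0/R_L (whichever > 1) = 213/75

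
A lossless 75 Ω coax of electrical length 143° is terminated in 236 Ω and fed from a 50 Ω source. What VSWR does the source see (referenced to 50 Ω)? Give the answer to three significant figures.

tan(βl) = -0.754
Z_in = Z_0·(Z_L + jZ_0·tanβl)/(Z_0 + jZ_L·tanβl) = 55.9 + j76 Ω
Γ_s = (Z_in − Z_s)/(Z_in + Z_s) = (5.87 + j76)/(106 + j76), |Γ_s| = 0.585
VSWR = (1 + |Γ_s|)/(1 − |Γ_s|)

VSWR ≈ 3.82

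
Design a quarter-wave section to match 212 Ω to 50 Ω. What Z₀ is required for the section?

Z_qwt ≈ 103 Ω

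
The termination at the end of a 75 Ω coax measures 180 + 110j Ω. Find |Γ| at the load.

|Γ| ≈ 0.548

Γ = (Z_L − Z_0)/(Z_L + Z_0) = (105 + j110)/(255 + j110)
|Γ| = 152/278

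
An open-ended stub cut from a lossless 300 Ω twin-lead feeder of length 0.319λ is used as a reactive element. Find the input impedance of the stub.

βl = 2π × 0.319 = 115°
tan(βl) = -2.16
For an open-ended stub, Z_in = −jZ_0·cot(βl) = −jZ_0/tan(βl)

Z_in ≈ +j139 Ω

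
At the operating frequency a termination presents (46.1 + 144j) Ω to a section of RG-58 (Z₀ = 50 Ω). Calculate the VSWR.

Γ = (Z_L − Z_0)/(Z_L + Z_0) = (-3.9 + j144)/(96.1 + j144)
|Γ| = 144/173 = 0.832
VSWR = (1 + |Γ|)/(1 − |Γ|) = 1.83/0.168

VSWR ≈ 10.9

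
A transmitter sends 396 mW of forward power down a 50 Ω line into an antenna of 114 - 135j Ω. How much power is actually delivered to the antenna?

|Γ| = |(64 − j135)/(164 − j135)| = 0.703
|Γ|² = 0.495
P_refl = |Γ|²·P_inc = 196 mW, P_del = (1 − |Γ|²)·P_inc = 200 mW

P_delivered ≈ 200 mW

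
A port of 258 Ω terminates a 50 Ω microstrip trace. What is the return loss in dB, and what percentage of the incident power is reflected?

Γ = (258 − 50)/(258 + 50) = 0.675
RL = −20·log₁₀(0.675) = 3.41 dB
P_refl/P_inc = |Γ|² = 0.456

RL ≈ 3.41 dB; 45.6% of incident power reflected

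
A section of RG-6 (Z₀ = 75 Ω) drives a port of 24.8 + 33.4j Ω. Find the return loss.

RL ≈ 4.84 dB

Γ = (-50.2 + j33.4)/(99.8 + j33.4), |Γ| = 0.573
RL = −20·log₁₀|Γ| = −20·log₁₀(0.573)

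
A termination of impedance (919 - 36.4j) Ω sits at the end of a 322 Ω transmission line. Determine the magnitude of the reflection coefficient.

|Γ| ≈ 0.482

Γ = (Z_L − Z_0)/(Z_L + Z_0) = (597 − j36.4)/(1241 − j36.4)
|Γ| = 598/1240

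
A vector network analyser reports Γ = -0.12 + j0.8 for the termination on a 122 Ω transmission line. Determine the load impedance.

Z_L = Z_0·(1 + Γ)/(1 − Γ) = 122·(0.88 + j0.8)/(1.12 − j0.8)

Z_L ≈ 22.3 + j103 Ω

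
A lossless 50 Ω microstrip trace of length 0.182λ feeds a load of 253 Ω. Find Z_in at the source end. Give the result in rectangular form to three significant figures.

βl = 2π × 0.182 = 65.5°
tan(βl) = tan(65.5°) = 2.2
Z_in = Z_0·(Z_L + jZ_0·tanβl)/(Z_0 + jZ_L·tanβl)
     = 50·(253 + j110)/(50 + j556)

Z_in ≈ 11.8 − j21.7 Ω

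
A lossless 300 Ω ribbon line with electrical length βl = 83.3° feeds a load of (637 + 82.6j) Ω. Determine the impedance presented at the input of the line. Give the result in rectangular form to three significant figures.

Z_in ≈ 142 − j45.8 Ω

tan(βl) = tan(83.3°) = 8.51
Z_in = Z_0·(Z_L + jZ_0·tanβl)/(Z_0 + jZ_L·tanβl)
     = 300·(637 + j2640)/(-403 + j5420)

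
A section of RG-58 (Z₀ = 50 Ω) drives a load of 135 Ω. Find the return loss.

Γ = (135 − 50)/(135 + 50) = 0.459
RL = −20·log₁₀|Γ| = −20·log₁₀(0.459)

RL ≈ 6.76 dB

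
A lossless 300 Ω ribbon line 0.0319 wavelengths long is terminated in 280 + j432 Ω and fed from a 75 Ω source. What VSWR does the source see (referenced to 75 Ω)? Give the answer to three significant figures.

VSWR ≈ 14.8

βl = 2π × 0.0319 = 11.5°
tan(βl) = 0.203
Z_in = Z_0·(Z_L + jZ_0·tanβl)/(Z_0 + jZ_L·tanβl) = 544 + j551 Ω
Γ_s = (Z_in − Z_s)/(Z_in + Z_s) = (469 + j551)/(619 + j551), |Γ_s| = 0.873
VSWR = (1 + |Γ_s|)/(1 − |Γ_s|)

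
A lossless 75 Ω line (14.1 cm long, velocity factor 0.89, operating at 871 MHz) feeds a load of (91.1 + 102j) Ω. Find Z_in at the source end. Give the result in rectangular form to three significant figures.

λ = v/f = 0.89·c / 871 MHz = 0.307 m
βl = 2π·l/λ = 2π × 0.46 = 166°
tan(βl) = tan(166°) = -0.257
Z_in = Z_0·(Z_L + jZ_0·tanβl)/(Z_0 + jZ_L·tanβl)
     = 75·(91.1 + j82.7)/(101 − j23.4)

Z_in ≈ 50.6 + j73 Ω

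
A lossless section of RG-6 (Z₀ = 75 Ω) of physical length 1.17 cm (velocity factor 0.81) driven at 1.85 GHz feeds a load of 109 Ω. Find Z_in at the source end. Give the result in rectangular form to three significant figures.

Z_in ≈ 83 − j28.6 Ω

λ = v/f = 0.81·c / 1.85 GHz = 0.131 m
βl = 2π·l/λ = 2π × 0.0891 = 32.1°
tan(βl) = tan(32.1°) = 0.626
Z_in = Z_0·(Z_L + jZ_0·tanβl)/(Z_0 + jZ_L·tanβl)
     = 75·(109 + j47)/(75 + j68.3)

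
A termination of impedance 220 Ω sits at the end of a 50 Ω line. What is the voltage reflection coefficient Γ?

Γ = 0.63

Γ = (Z_L − Z_0)/(Z_L + Z_0) = (220 − 50)/(220 + 50) = 170/270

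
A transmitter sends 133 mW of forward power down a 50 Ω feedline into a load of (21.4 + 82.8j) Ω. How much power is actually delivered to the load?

|Γ| = |(-28.6 + j82.8)/(71.4 + j82.8)| = 0.801
|Γ|² = 0.642
P_refl = |Γ|²·P_inc = 85.4 mW, P_del = (1 − |Γ|²)·P_inc = 47.6 mW

P_delivered ≈ 47.6 mW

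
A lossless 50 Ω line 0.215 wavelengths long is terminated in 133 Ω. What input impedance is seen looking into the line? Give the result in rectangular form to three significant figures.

Z_in ≈ 19.6 − j9.53 Ω

βl = 2π × 0.215 = 77.4°
tan(βl) = tan(77.4°) = 4.47
Z_in = Z_0·(Z_L + jZ_0·tanβl)/(Z_0 + jZ_L·tanβl)
     = 50·(133 + j224)/(50 + j595)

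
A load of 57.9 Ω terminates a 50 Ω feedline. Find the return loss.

RL ≈ 22.7 dB

Γ = (57.9 − 50)/(57.9 + 50) = 0.0732
RL = −20·log₁₀|Γ| = −20·log₁₀(0.0732)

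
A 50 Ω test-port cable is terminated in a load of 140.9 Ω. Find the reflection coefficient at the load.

Γ = (Z_L − Z_0)/(Z_L + Z_0) = (140.9 − 50)/(140.9 + 50) = 90.9/190.9

Γ = 0.476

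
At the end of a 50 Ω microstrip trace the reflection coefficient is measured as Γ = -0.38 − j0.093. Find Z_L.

Z_L ≈ 22.1 − j4.86 Ω

Z_L = Z_0·(1 + Γ)/(1 − Γ) = 50·(0.62 − j0.093)/(1.38 + j0.093)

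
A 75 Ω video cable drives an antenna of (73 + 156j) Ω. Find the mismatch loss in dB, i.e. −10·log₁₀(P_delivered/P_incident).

Γ = (-2 + j156)/(148 + j156), |Γ| = 0.726
|Γ|² = 0.526, so P_del/P_inc = 1 − |Γ|² = 0.474
ML = −10·log₁₀(1 − |Γ|²)

mismatch loss ≈ 3.25 dB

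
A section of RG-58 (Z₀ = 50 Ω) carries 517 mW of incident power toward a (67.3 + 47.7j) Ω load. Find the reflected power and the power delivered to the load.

|Γ| = |(17.3 + j47.7)/(117.3 + j47.7)| = 0.401
|Γ|² = 0.161
P_refl = |Γ|²·P_inc = 83 mW, P_del = (1 − |Γ|²)·P_inc = 434 mW

P_reflected ≈ 83 mW; P_delivered ≈ 434 mW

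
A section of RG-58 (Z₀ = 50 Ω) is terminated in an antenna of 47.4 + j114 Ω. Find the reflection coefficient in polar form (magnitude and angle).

Γ = (Z_L − Z_0)/(Z_L + Z_0) = (-2.6 + j114)/(97.4 + j114)
|Γ| = 114/150 = 0.76

Γ ≈ 0.76 ∠ 41.8°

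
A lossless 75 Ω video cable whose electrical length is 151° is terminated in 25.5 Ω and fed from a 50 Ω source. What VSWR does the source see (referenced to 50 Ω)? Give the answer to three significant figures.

tan(βl) = -0.554
Z_in = Z_0·(Z_L + jZ_0·tanβl)/(Z_0 + jZ_L·tanβl) = 32.2 − j35.5 Ω
Γ_s = (Z_in − Z_s)/(Z_in + Z_s) = (-17.8 − j35.5)/(82.2 − j35.5), |Γ_s| = 0.444
VSWR = (1 + |Γ_s|)/(1 − |Γ_s|)

VSWR ≈ 2.59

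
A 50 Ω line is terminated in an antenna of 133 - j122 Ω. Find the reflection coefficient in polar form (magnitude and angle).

Γ ≈ 0.671 ∠ -22.1°

Γ = (Z_L − Z_0)/(Z_L + Z_0) = (83 − j122)/(183 − j122)
|Γ| = 148/220 = 0.671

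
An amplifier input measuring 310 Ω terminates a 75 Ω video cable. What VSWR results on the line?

VSWR ≈ 4.13

Γ = (310 − 75)/(310 + 75) = 0.61
VSWR = (1 + 0.61)/(1 − 0.61)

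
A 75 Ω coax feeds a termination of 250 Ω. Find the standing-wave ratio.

Γ = (250 − 75)/(250 + 75) = 0.538
VSWR = (1 + 0.538)/(1 − 0.538)

VSWR ≈ 3.33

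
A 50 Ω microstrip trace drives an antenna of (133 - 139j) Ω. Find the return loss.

RL ≈ 3.04 dB

Γ = (83 − j139)/(183 − j139), |Γ| = 0.704
RL = −20·log₁₀|Γ| = −20·log₁₀(0.704)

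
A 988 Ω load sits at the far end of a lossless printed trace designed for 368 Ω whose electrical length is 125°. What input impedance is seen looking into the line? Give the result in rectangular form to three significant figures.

Z_in ≈ 191 + j208 Ω

tan(βl) = tan(125°) = -1.43
Z_in = Z_0·(Z_L + jZ_0·tanβl)/(Z_0 + jZ_L·tanβl)
     = 368·(988 − j526)/(368 − j1410)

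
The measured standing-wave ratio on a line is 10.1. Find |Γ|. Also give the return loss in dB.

|Γ| ≈ 0.82; return loss ≈ 1.73 dB

|Γ| = (S − 1)/(S + 1) = (10.1 − 1)/(10.1 + 1) = 9.1/11.1
RL = −20·log₁₀|Γ| = −20·log₁₀(0.82)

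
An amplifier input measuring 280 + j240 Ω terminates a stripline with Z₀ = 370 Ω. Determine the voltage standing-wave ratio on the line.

VSWR ≈ 2.17

Γ = (Z_L − Z_0)/(Z_L + Z_0) = (-90 + j240)/(650 + j240)
|Γ| = 256/693 = 0.37
VSWR = (1 + |Γ|)/(1 − |Γ|) = 1.37/0.63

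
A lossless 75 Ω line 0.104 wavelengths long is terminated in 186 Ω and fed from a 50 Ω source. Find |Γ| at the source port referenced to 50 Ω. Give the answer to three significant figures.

|Γ| ≈ 0.502

βl = 2π × 0.104 = 37.4°
tan(βl) = 0.766
Z_in = Z_0·(Z_L + jZ_0·tanβl)/(Z_0 + jZ_L·tanβl) = 64.1 − j64.2 Ω
Γ_s = (Z_in − Z_s)/(Z_in + Z_s) = (14.1 − j64.2)/(114 − j64.2), |Γ_s| = 0.502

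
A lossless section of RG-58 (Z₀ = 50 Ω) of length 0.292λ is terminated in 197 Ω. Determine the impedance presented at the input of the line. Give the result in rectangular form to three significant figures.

βl = 2π × 0.292 = 105°
tan(βl) = tan(105°) = -3.7
Z_in = Z_0·(Z_L + jZ_0·tanβl)/(Z_0 + jZ_L·tanβl)
     = 50·(197 − j185)/(50 − j729)

Z_in ≈ 13.6 + j12.6 Ω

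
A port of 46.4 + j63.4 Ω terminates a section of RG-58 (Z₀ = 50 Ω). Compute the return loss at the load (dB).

Γ = (-3.6 + j63.4)/(96.4 + j63.4), |Γ| = 0.55
RL = −20·log₁₀|Γ| = −20·log₁₀(0.55)

RL ≈ 5.19 dB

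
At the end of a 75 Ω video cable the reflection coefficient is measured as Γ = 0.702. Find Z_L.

Z_L = Z_0·(1 + Γ)/(1 − Γ) = 75·(1.7)/(0.298)

Z_L ≈ 428 Ω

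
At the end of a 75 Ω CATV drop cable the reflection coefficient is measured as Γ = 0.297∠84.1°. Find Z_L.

Z_L = Z_0·(1 + Γ)/(1 − Γ) = 75·(1.03 + j0.295)/(0.969 − j0.295)

Z_L ≈ 66.6 + j43.1 Ω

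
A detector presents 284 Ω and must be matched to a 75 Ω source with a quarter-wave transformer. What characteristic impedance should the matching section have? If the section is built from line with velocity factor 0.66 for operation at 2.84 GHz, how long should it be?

Z_qwt = √(Z_0·R_L) = √(75 × 284) = √21300
λ = 0.66·c/f = 0.0697 m, so l = λ/4 = 0.0174 m

Z_qwt ≈ 146 Ω; length ≈ 1.74 cm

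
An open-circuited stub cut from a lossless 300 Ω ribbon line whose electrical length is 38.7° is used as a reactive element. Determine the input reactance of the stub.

X_in ≈ -374 Ω (capacitive)

tan(βl) = 0.801
For an open-circuited stub, Z_in = −jZ_0·cot(βl) = −jZ_0/tan(βl)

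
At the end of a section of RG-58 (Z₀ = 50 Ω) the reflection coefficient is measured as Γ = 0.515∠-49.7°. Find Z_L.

Z_L = Z_0·(1 + Γ)/(1 − Γ) = 50·(1.33 − j0.393)/(0.667 + j0.393)

Z_L ≈ 61.3 − j65.6 Ω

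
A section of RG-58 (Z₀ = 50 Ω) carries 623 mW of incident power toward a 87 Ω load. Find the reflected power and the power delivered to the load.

P_reflected ≈ 45.4 mW; P_delivered ≈ 578 mW

Γ = (87 − 50)/(87 + 50) = 0.27
|Γ|² = 0.0729
P_refl = |Γ|²·P_inc = 45.4 mW, P_del = (1 − |Γ|²)·P_inc = 578 mW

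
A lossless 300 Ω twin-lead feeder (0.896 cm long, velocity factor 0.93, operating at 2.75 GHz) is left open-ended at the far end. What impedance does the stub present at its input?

Z_in ≈ −j484 Ω

λ = v/f = 0.93·c / 2.75 GHz = 0.101 m
βl = 2π·l/λ = 2π × 0.0883 = 31.8°
tan(βl) = 0.62
For an open-ended stub, Z_in = −jZ_0·cot(βl) = −jZ_0/tan(βl)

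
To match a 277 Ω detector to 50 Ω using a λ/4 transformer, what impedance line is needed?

Z_qwt ≈ 118 Ω

Z_qwt = √(Z_0·R_L) = √(50 × 277) = √13850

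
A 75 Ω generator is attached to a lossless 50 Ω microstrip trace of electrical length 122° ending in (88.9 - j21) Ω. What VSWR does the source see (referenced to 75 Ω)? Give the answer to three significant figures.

tan(βl) = -1.6
Z_in = Z_0·(Z_L + jZ_0·tanβl)/(Z_0 + jZ_L·tanβl) = 38.6 + j26.8 Ω
Γ_s = (Z_in − Z_s)/(Z_in + Z_s) = (-36.4 + j26.8)/(114 + j26.8), |Γ_s| = 0.387
VSWR = (1 + |Γ_s|)/(1 − |Γ_s|)

VSWR ≈ 2.26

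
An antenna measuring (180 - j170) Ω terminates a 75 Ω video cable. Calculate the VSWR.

VSWR ≈ 4.75

Γ = (Z_L − Z_0)/(Z_L + Z_0) = (105 − j170)/(255 − j170)
|Γ| = 200/306 = 0.652
VSWR = (1 + |Γ|)/(1 − |Γ|) = 1.65/0.348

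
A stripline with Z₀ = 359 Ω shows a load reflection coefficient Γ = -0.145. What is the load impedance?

Z_L = Z_0·(1 + Γ)/(1 − Γ) = 359·(0.855)/(1.15)

Z_L ≈ 268 Ω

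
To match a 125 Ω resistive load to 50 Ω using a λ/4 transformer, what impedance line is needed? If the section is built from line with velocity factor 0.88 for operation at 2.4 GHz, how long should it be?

Z_qwt ≈ 79.1 Ω; length ≈ 2.75 cm

Z_qwt = √(Z_0·R_L) = √(50 × 125) = √6250
λ = 0.88·c/f = 0.11 m, so l = λ/4 = 0.0275 m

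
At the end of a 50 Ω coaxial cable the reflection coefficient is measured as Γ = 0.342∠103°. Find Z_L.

Z_L ≈ 34.7 + j26.2 Ω

Z_L = Z_0·(1 + Γ)/(1 − Γ) = 50·(0.923 + j0.333)/(1.08 − j0.333)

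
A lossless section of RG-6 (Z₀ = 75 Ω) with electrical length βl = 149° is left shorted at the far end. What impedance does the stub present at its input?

Z_in ≈ −j45.1 Ω

tan(βl) = -0.601
For a shorted stub, Z_in = jZ_0·tan(βl)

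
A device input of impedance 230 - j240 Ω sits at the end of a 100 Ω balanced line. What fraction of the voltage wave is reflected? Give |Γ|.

Γ = (Z_L − Z_0)/(Z_L + Z_0) = (130 − j240)/(330 − j240)
|Γ| = 273/408

|Γ| ≈ 0.669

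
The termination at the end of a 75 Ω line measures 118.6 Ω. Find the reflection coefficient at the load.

Γ = 0.225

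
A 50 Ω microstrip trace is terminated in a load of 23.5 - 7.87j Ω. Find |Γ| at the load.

|Γ| ≈ 0.374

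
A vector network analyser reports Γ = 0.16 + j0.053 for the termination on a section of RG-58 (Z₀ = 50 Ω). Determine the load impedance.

Z_L = Z_0·(1 + Γ)/(1 − Γ) = 50·(1.16 + j0.053)/(0.84 − j0.053)

Z_L ≈ 68.6 + j7.48 Ω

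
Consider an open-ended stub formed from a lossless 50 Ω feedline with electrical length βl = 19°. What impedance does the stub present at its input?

tan(βl) = 0.344
For an open-ended stub, Z_in = −jZ_0·cot(βl) = −jZ_0/tan(βl)

Z_in ≈ −j145 Ω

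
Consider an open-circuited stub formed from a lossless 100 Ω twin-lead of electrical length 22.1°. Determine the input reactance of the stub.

X_in ≈ -246 Ω (capacitive)

tan(βl) = 0.406
For an open-circuited stub, Z_in = −jZ_0·cot(βl) = −jZ_0/tan(βl)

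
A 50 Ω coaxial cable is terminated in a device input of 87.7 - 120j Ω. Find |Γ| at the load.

|Γ| ≈ 0.689

Γ = (Z_L − Z_0)/(Z_L + Z_0) = (37.7 − j120)/(137.7 − j120)
|Γ| = 126/183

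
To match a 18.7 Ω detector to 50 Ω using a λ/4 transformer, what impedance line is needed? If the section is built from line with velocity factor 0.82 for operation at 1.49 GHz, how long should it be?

Z_qwt ≈ 30.6 Ω; length ≈ 4.13 cm

Z_qwt = √(Z_0·R_L) = √(50 × 18.7) = √935
λ = 0.82·c/f = 0.165 m, so l = λ/4 = 0.0413 m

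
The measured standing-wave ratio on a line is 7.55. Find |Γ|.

|Γ| = (S − 1)/(S + 1) = (7.55 − 1)/(7.55 + 1) = 6.55/8.55

|Γ| ≈ 0.766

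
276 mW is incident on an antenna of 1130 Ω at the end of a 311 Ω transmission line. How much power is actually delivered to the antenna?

P_delivered ≈ 187 mW

Γ = (1130 − 311)/(1130 + 311) = 0.568
|Γ|² = 0.323
P_refl = |Γ|²·P_inc = 89.2 mW, P_del = (1 − |Γ|²)·P_inc = 187 mW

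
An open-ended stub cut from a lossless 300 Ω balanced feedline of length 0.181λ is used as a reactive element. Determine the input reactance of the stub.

X_in ≈ -139 Ω (capacitive)

βl = 2π × 0.181 = 65.2°
tan(βl) = 2.16
For an open-ended stub, Z_in = −jZ_0·cot(βl) = −jZ_0/tan(βl)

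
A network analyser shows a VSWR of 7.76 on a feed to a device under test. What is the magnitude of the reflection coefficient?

|Γ| = (S − 1)/(S + 1) = (7.76 − 1)/(7.76 + 1) = 6.76/8.76

|Γ| ≈ 0.772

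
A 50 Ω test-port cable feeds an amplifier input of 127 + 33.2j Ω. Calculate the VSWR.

VSWR ≈ 2.74

Γ = (Z_L − Z_0)/(Z_L + Z_0) = (77 + j33.2)/(177 + j33.2)
|Γ| = 83.9/180 = 0.466
VSWR = (1 + |Γ|)/(1 − |Γ|) = 1.47/0.534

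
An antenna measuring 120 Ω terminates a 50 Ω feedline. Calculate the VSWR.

VSWR ≈ 2.4

Γ = (120 − 50)/(120 + 50) = 0.412
VSWR = (1 + 0.412)/(1 − 0.412)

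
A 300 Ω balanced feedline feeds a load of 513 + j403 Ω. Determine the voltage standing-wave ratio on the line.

Γ = (Z_L − Z_0)/(Z_L + Z_0) = (213 + j403)/(813 + j403)
|Γ| = 456/907 = 0.502
VSWR = (1 + |Γ|)/(1 − |Γ|) = 1.5/0.498

VSWR ≈ 3.02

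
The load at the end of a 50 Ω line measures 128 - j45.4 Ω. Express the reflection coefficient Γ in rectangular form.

Γ ≈ 0.473 − j0.135

Γ = (Z_L − Z_0)/(Z_L + Z_0) = (78 − j45.4)/(178 − j45.4)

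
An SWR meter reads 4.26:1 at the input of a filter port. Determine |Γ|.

|Γ| ≈ 0.62

|Γ| = (S − 1)/(S + 1) = (4.26 − 1)/(4.26 + 1) = 3.26/5.26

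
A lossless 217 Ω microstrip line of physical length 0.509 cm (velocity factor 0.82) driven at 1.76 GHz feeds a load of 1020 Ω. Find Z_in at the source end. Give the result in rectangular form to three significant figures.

λ = v/f = 0.82·c / 1.76 GHz = 0.14 m
βl = 2π·l/λ = 2π × 0.0364 = 13.1°
tan(βl) = tan(13.1°) = 0.233
Z_in = Z_0·(Z_L + jZ_0·tanβl)/(Z_0 + jZ_L·tanβl)
     = 217·(1020 + j50.5)/(217 + j238)

Z_in ≈ 489 − j485 Ω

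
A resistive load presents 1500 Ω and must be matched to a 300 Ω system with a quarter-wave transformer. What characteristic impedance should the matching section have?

Z_qwt ≈ 671 Ω

Z_qwt = √(Z_0·R_L) = √(300 × 1500) = √450000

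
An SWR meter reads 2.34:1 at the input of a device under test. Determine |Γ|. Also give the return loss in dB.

|Γ| = (S − 1)/(S + 1) = (2.34 − 1)/(2.34 + 1) = 1.34/3.34
RL = −20·log₁₀|Γ| = −20·log₁₀(0.401)

|Γ| ≈ 0.401; return loss ≈ 7.93 dB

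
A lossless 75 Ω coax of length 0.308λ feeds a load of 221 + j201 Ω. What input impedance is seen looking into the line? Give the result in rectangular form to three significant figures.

Z_in ≈ 14 + j14 Ω

βl = 2π × 0.308 = 111°
tan(βl) = tan(111°) = -2.62
Z_in = Z_0·(Z_L + jZ_0·tanβl)/(Z_0 + jZ_L·tanβl)
     = 75·(221 + j4.39)/(602 − j579)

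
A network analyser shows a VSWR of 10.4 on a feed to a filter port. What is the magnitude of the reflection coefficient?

|Γ| ≈ 0.825

|Γ| = (S − 1)/(S + 1) = (10.4 − 1)/(10.4 + 1) = 9.4/11.4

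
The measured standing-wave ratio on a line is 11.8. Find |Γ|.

|Γ| = (S − 1)/(S + 1) = (11.8 − 1)/(11.8 + 1) = 10.8/12.8

|Γ| ≈ 0.844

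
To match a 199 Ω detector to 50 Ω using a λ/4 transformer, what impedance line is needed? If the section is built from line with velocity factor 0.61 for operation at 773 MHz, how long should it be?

Z_qwt ≈ 99.7 Ω; length ≈ 5.92 cm

Z_qwt = √(Z_0·R_L) = √(50 × 199) = √9950
λ = 0.61·c/f = 0.237 m, so l = λ/4 = 0.0592 m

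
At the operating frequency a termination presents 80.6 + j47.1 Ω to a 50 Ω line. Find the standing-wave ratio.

VSWR ≈ 2.36

Γ = (Z_L − Z_0)/(Z_L + Z_0) = (30.6 + j47.1)/(130.6 + j47.1)
|Γ| = 56.2/139 = 0.405
VSWR = (1 + |Γ|)/(1 − |Γ|) = 1.4/0.595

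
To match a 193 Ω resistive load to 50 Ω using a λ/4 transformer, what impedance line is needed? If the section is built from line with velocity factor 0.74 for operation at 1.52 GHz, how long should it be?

Z_qwt = √(Z_0·R_L) = √(50 × 193) = √9650
λ = 0.74·c/f = 0.146 m, so l = λ/4 = 0.0365 m

Z_qwt ≈ 98.2 Ω; length ≈ 3.65 cm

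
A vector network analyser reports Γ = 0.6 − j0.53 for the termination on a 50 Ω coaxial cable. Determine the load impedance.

Z_L = Z_0·(1 + Γ)/(1 − Γ) = 50·(1.6 − j0.53)/(0.4 + j0.53)

Z_L ≈ 40.7 − j120 Ω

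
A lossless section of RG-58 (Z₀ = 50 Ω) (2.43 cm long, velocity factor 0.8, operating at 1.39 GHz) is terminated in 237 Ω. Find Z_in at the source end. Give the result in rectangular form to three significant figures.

Z_in ≈ 17.1 − j38 Ω

λ = v/f = 0.8·c / 1.39 GHz = 0.173 m
βl = 2π·l/λ = 2π × 0.141 = 50.7°
tan(βl) = tan(50.7°) = 1.22
Z_in = Z_0·(Z_L + jZ_0·tanβl)/(Z_0 + jZ_L·tanβl)
     = 50·(237 + j61)/(50 + j289)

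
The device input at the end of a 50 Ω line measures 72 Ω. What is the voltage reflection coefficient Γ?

Γ = 0.18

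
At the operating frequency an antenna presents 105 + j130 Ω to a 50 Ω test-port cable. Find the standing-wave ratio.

VSWR ≈ 5.62

Γ = (Z_L − Z_0)/(Z_L + Z_0) = (55 + j130)/(155 + j130)
|Γ| = 141/202 = 0.698
VSWR = (1 + |Γ|)/(1 − |Γ|) = 1.7/0.302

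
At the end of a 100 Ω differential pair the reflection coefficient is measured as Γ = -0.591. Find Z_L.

Z_L = Z_0·(1 + Γ)/(1 − Γ) = 100·(0.409)/(1.59)

Z_L ≈ 25.7 Ω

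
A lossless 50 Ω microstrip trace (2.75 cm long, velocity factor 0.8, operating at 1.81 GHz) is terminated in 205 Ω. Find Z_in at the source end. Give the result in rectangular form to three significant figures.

Z_in ≈ 13.1 − j12.8 Ω

λ = v/f = 0.8·c / 1.81 GHz = 0.133 m
βl = 2π·l/λ = 2π × 0.207 = 74.7°
tan(βl) = tan(74.7°) = 3.65
Z_in = Z_0·(Z_L + jZ_0·tanβl)/(Z_0 + jZ_L·tanβl)
     = 50·(205 + j182)/(50 + j747)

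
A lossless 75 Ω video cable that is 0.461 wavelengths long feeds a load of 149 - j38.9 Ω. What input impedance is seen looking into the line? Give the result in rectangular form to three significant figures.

Z_in ≈ 158 + j23.7 Ω

βl = 2π × 0.461 = 166°
tan(βl) = tan(166°) = -0.25
Z_in = Z_0·(Z_L + jZ_0·tanβl)/(Z_0 + jZ_L·tanβl)
     = 75·(149 − j57.7)/(65.3 − j37.3)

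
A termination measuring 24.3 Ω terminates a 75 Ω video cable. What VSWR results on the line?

VSWR ≈ 3.09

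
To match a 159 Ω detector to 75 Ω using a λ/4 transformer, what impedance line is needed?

Z_qwt = √(Z_0·R_L) = √(75 × 159) = √11920

Z_qwt ≈ 109 Ω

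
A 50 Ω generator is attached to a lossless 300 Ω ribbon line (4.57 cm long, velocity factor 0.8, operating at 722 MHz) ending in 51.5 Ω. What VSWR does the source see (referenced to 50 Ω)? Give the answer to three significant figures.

VSWR ≈ 21

λ = v/f = 0.8·c / 722 MHz = 0.332 m
βl = 2π·l/λ = 2π × 0.137 = 49.5°
tan(βl) = 1.17
Z_in = Z_0·(Z_L + jZ_0·tanβl)/(Z_0 + jZ_L·tanβl) = 117 + j328 Ω
Γ_s = (Z_in − Z_s)/(Z_in + Z_s) = (67.3 + j328)/(167 + j328), |Γ_s| = 0.909
VSWR = (1 + |Γ_s|)/(1 − |Γ_s|)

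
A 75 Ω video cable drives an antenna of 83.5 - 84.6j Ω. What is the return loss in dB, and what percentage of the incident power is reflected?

Γ = (8.5 − j84.6)/(158.5 − j84.6), |Γ| = 0.473
RL = −20·log₁₀(0.473) = 6.5 dB
P_refl/P_inc = |Γ|² = 0.224

RL ≈ 6.5 dB; 22.4% of incident power reflected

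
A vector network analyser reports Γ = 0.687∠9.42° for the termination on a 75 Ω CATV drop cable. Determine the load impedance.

Z_L ≈ 340 + j145 Ω

Z_L = Z_0·(1 + Γ)/(1 − Γ) = 75·(1.68 + j0.112)/(0.322 − j0.112)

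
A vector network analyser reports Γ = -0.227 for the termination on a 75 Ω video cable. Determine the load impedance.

Z_L = Z_0·(1 + Γ)/(1 − Γ) = 75·(0.773)/(1.23)

Z_L ≈ 47.2 Ω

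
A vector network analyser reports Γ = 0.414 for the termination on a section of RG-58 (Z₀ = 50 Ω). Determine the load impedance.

Z_L ≈ 121 Ω

Z_L = Z_0·(1 + Γ)/(1 − Γ) = 50·(1.41)/(0.586)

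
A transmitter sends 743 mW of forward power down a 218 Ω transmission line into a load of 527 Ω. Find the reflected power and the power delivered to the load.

Γ = (527 − 218)/(527 + 218) = 0.415
|Γ|² = 0.172
P_refl = |Γ|²·P_inc = 128 mW, P_del = (1 − |Γ|²)·P_inc = 615 mW

P_reflected ≈ 128 mW; P_delivered ≈ 615 mW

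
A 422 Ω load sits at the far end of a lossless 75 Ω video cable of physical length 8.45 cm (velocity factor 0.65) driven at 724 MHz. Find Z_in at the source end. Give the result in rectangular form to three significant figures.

Z_in ≈ 15.6 + j30.6 Ω

λ = v/f = 0.65·c / 724 MHz = 0.269 m
βl = 2π·l/λ = 2π × 0.314 = 113°
tan(βl) = tan(113°) = -2.36
Z_in = Z_0·(Z_L + jZ_0·tanβl)/(Z_0 + jZ_L·tanβl)
     = 75·(422 − j177)/(75 − j997)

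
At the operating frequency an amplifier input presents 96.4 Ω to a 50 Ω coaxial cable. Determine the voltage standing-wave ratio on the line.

For a purely resistive load, VSWR = R_L/Z_0 or Z_0/R_L (whichever > 1) = 96.4/50

VSWR ≈ 1.93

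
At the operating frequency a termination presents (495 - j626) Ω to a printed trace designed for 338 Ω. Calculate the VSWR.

VSWR ≈ 4.25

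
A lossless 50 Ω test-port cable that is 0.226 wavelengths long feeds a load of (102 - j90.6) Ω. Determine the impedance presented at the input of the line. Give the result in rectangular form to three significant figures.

βl = 2π × 0.226 = 81.4°
tan(βl) = tan(81.4°) = 6.58
Z_in = Z_0·(Z_L + jZ_0·tanβl)/(Z_0 + jZ_L·tanβl)
     = 50·(102 + j238)/(646 + j671)

Z_in ≈ 13 + j4.93 Ω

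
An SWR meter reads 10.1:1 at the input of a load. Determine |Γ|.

|Γ| ≈ 0.82

|Γ| = (S − 1)/(S + 1) = (10.1 − 1)/(10.1 + 1) = 9.1/11.1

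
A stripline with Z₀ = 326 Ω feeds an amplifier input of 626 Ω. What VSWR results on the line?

VSWR ≈ 1.92

For a purely resistive load, VSWR = R_L/Z_0 or Z_0/R_L (whichever > 1) = 626/326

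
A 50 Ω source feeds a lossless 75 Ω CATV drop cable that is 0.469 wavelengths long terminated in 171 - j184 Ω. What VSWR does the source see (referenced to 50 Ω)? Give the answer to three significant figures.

βl = 2π × 0.469 = 169°
tan(βl) = -0.197
Z_in = Z_0·(Z_L + jZ_0·tanβl)/(Z_0 + jZ_L·tanβl) = 379 − j54.8 Ω
Γ_s = (Z_in − Z_s)/(Z_in + Z_s) = (329 − j54.8)/(429 − j54.8), |Γ_s| = 0.771
VSWR = (1 + |Γ_s|)/(1 − |Γ_s|)

VSWR ≈ 7.74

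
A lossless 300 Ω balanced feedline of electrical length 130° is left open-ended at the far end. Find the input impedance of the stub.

tan(βl) = -1.19
For an open-ended stub, Z_in = −jZ_0·cot(βl) = −jZ_0/tan(βl)

Z_in ≈ +j252 Ω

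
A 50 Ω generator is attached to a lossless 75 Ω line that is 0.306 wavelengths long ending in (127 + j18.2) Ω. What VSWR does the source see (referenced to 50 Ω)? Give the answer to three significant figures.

VSWR ≈ 1.31

βl = 2π × 0.306 = 110°
tan(βl) = -2.72
Z_in = Z_0·(Z_L + jZ_0·tanβl)/(Z_0 + jZ_L·tanβl) = 44.5 + j11.5 Ω
Γ_s = (Z_in − Z_s)/(Z_in + Z_s) = (-5.51 + j11.5)/(94.5 + j11.5), |Γ_s| = 0.134
VSWR = (1 + |Γ_s|)/(1 − |Γ_s|)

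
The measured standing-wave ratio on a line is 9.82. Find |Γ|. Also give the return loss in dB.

|Γ| = (S − 1)/(S + 1) = (9.82 − 1)/(9.82 + 1) = 8.82/10.8
RL = −20·log₁₀|Γ| = −20·log₁₀(0.815)

|Γ| ≈ 0.815; return loss ≈ 1.78 dB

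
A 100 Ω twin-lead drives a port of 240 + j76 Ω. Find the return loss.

Γ = (140 + j76)/(340 + j76), |Γ| = 0.457
RL = −20·log₁₀|Γ| = −20·log₁₀(0.457)

RL ≈ 6.8 dB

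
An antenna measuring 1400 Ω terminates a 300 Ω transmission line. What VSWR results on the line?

Γ = (1400 − 300)/(1400 + 300) = 0.647
VSWR = (1 + 0.647)/(1 − 0.647)

VSWR ≈ 4.67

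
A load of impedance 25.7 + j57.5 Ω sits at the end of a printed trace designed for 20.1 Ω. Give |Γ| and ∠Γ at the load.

Γ ≈ 0.786 ∠ 33°

Γ = (Z_L − Z_0)/(Z_L + Z_0) = (5.6 + j57.5)/(45.8 + j57.5)
|Γ| = 57.8/73.5 = 0.786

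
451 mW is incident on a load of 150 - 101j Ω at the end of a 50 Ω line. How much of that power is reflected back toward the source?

|Γ| = |(100 − j101)/(200 − j101)| = 0.634
|Γ|² = 0.402
P_refl = |Γ|²·P_inc = 181 mW, P_del = (1 − |Γ|²)·P_inc = 270 mW

P_reflected ≈ 181 mW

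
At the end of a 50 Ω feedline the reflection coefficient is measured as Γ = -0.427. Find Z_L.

Z_L = Z_0·(1 + Γ)/(1 − Γ) = 50·(0.573)/(1.43)

Z_L ≈ 20.1 Ω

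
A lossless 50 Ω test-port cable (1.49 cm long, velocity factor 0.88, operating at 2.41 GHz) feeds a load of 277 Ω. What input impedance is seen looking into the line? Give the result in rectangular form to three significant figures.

λ = v/f = 0.88·c / 2.41 GHz = 0.11 m
βl = 2π·l/λ = 2π × 0.136 = 49°
tan(βl) = tan(49°) = 1.15
Z_in = Z_0·(Z_L + jZ_0·tanβl)/(Z_0 + jZ_L·tanβl)
     = 50·(277 + j57.5)/(50 + j318)

Z_in ≈ 15.5 − j41.1 Ω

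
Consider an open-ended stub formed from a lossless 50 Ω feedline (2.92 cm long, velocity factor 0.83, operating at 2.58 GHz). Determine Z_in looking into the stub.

λ = v/f = 0.83·c / 2.58 GHz = 0.0965 m
βl = 2π·l/λ = 2π × 0.303 = 109°
tan(βl) = -2.92
For an open-ended stub, Z_in = −jZ_0·cot(βl) = −jZ_0/tan(βl)

Z_in ≈ +j17.1 Ω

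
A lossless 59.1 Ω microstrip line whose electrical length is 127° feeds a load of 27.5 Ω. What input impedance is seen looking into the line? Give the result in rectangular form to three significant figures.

Z_in ≈ 55 − j44.5 Ω

tan(βl) = tan(127°) = -1.33
Z_in = Z_0·(Z_L + jZ_0·tanβl)/(Z_0 + jZ_L·tanβl)
     = 59.1·(27.5 − j78.4)/(59.1 − j36.5)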